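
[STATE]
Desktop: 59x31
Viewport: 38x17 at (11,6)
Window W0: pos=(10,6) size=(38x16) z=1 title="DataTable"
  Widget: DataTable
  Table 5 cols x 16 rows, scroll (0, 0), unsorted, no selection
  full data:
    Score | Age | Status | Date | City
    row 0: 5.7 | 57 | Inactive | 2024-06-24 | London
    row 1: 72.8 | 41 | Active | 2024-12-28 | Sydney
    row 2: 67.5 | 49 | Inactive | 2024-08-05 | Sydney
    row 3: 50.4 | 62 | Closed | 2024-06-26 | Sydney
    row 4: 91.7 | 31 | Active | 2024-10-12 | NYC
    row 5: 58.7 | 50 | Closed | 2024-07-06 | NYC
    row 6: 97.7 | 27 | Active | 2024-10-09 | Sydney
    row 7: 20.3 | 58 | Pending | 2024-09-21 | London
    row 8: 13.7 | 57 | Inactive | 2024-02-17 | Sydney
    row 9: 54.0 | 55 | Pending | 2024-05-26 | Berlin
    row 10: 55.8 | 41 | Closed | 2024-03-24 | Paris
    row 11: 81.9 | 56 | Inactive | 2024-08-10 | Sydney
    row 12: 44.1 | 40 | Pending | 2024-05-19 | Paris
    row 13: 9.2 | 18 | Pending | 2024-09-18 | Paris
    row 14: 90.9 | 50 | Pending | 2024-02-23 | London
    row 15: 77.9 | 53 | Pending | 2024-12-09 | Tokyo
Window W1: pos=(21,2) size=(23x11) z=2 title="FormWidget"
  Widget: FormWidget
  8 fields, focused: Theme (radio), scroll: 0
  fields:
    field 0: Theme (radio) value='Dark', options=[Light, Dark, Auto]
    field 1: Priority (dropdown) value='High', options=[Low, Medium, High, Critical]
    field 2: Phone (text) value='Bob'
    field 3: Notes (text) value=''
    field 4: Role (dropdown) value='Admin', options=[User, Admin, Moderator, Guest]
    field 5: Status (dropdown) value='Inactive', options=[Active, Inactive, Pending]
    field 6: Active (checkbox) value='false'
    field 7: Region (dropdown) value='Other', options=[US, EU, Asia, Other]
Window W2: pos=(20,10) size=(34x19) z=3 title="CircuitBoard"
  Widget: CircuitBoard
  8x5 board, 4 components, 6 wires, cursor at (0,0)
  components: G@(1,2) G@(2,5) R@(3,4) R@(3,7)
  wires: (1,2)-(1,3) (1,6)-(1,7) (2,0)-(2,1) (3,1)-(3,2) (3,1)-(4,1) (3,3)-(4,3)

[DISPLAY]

━━━━━━━━━━┃  Priority:   [High▼]┃━━━┓ 
 DataTable┃  Phone:      [Bob  ]┃   ┃ 
──────────┃  Notes:      [     ]┃───┨ 
Score│Age│┃  Role:       [Admi▼]┃y  ┃ 
─────┼───┏━━━━━━━━━━━━━━━━━━━━━━━━━━━━
5.7  │57 ┃ CircuitBoard               
72.8 │41 ┠────────────────────────────
67.5 │49 ┃   0 1 2 3 4 5 6 7          
50.4 │62 ┃0  [.]                      
91.7 │31 ┃                            
58.7 │50 ┃1           G ─ ·           
97.7 │27 ┃                            
20.3 │58 ┃2   · ─ ·               G   
13.7 │57 ┃                            
54.0 │55 ┃3       · ─ ·   ·   R       
━━━━━━━━━┃        │       │           
         ┃4       ·       ·           


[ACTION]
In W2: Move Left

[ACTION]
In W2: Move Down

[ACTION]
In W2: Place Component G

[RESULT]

━━━━━━━━━━┃  Priority:   [High▼]┃━━━┓ 
 DataTable┃  Phone:      [Bob  ]┃   ┃ 
──────────┃  Notes:      [     ]┃───┨ 
Score│Age│┃  Role:       [Admi▼]┃y  ┃ 
─────┼───┏━━━━━━━━━━━━━━━━━━━━━━━━━━━━
5.7  │57 ┃ CircuitBoard               
72.8 │41 ┠────────────────────────────
67.5 │49 ┃   0 1 2 3 4 5 6 7          
50.4 │62 ┃0                           
91.7 │31 ┃                            
58.7 │50 ┃1  [G]      G ─ ·           
97.7 │27 ┃                            
20.3 │58 ┃2   · ─ ·               G   
13.7 │57 ┃                            
54.0 │55 ┃3       · ─ ·   ·   R       
━━━━━━━━━┃        │       │           
         ┃4       ·       ·           


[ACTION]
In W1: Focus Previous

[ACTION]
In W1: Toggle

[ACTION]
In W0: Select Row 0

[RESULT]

━━━━━━━━━━┃  Priority:   [High▼]┃━━━┓ 
 DataTable┃  Phone:      [Bob  ]┃   ┃ 
──────────┃  Notes:      [     ]┃───┨ 
Score│Age│┃  Role:       [Admi▼]┃y  ┃ 
─────┼───┏━━━━━━━━━━━━━━━━━━━━━━━━━━━━
>.7  │57 ┃ CircuitBoard               
72.8 │41 ┠────────────────────────────
67.5 │49 ┃   0 1 2 3 4 5 6 7          
50.4 │62 ┃0                           
91.7 │31 ┃                            
58.7 │50 ┃1  [G]      G ─ ·           
97.7 │27 ┃                            
20.3 │58 ┃2   · ─ ·               G   
13.7 │57 ┃                            
54.0 │55 ┃3       · ─ ·   ·   R       
━━━━━━━━━┃        │       │           
         ┃4       ·       ·           


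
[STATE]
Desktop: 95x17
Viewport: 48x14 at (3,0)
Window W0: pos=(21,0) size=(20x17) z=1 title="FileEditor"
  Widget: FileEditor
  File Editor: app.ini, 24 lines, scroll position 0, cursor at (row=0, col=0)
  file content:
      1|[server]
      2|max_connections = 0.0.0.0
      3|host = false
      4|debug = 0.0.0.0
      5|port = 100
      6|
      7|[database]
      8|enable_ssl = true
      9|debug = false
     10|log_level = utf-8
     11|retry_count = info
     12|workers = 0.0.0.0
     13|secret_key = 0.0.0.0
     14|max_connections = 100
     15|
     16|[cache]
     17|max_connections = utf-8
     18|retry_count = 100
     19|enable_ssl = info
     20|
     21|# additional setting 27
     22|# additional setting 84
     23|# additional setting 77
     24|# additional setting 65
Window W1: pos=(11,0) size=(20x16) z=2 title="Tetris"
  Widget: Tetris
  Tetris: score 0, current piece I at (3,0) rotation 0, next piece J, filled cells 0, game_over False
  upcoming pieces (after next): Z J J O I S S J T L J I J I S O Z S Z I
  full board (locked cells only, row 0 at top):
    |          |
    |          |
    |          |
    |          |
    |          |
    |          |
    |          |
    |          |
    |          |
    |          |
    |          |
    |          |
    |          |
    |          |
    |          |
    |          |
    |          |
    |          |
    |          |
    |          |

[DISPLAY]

        ┏━━━━━━━━━━━━━━━━━━┓━━━━━━━━━┓          
        ┃ Tetris           ┃or       ┃          
        ┠──────────────────┨─────────┨          
        ┃                  ┃        ▲┃          
        ┃                  ┃ctions =█┃          
        ┃                  ┃lse     ░┃          
        ┃                  ┃.0.0.0  ░┃          
        ┃                  ┃0       ░┃          
        ┃                  ┃        ░┃          
        ┃                  ┃]       ░┃          
        ┃                  ┃l = true░┃          
        ┃                  ┃alse    ░┃          
        ┃                  ┃ = utf-8░┃          
        ┃                  ┃nt = inf░┃          


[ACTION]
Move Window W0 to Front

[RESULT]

        ┏━━━━━━━━━┏━━━━━━━━━━━━━━━━━━┓          
        ┃ Tetris  ┃ FileEditor       ┃          
        ┠─────────┠──────────────────┨          
        ┃         ┃█server]         ▲┃          
        ┃         ┃max_connections =█┃          
        ┃         ┃host = false     ░┃          
        ┃         ┃debug = 0.0.0.0  ░┃          
        ┃         ┃port = 100       ░┃          
        ┃         ┃                 ░┃          
        ┃         ┃[database]       ░┃          
        ┃         ┃enable_ssl = true░┃          
        ┃         ┃debug = false    ░┃          
        ┃         ┃log_level = utf-8░┃          
        ┃         ┃retry_count = inf░┃          


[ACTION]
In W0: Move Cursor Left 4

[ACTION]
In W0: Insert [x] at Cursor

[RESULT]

        ┏━━━━━━━━━┏━━━━━━━━━━━━━━━━━━┓          
        ┃ Tetris  ┃ FileEditor       ┃          
        ┠─────────┠──────────────────┨          
        ┃         ┃x█server]        ▲┃          
        ┃         ┃max_connections =█┃          
        ┃         ┃host = false     ░┃          
        ┃         ┃debug = 0.0.0.0  ░┃          
        ┃         ┃port = 100       ░┃          
        ┃         ┃                 ░┃          
        ┃         ┃[database]       ░┃          
        ┃         ┃enable_ssl = true░┃          
        ┃         ┃debug = false    ░┃          
        ┃         ┃log_level = utf-8░┃          
        ┃         ┃retry_count = inf░┃          


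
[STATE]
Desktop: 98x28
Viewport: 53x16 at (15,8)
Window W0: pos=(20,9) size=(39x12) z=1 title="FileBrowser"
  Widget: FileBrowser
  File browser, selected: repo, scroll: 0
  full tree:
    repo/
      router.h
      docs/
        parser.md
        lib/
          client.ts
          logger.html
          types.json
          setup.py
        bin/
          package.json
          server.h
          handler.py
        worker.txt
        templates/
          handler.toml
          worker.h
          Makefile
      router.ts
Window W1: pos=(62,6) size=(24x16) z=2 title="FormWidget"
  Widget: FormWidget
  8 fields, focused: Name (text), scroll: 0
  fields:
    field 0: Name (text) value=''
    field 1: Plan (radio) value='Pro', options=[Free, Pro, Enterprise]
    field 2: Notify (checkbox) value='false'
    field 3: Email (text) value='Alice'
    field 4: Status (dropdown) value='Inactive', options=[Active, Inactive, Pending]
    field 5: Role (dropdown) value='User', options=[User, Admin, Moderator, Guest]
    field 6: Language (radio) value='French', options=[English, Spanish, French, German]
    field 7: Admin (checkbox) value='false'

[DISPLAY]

                                               ┠─────
     ┏━━━━━━━━━━━━━━━━━━━━━━━━━━━━━━━━━━━━━┓   ┃> Nam
     ┃ FileBrowser                         ┃   ┃  Pla
     ┠─────────────────────────────────────┨   ┃  Not
     ┃> [-] repo/                          ┃   ┃  Ema
     ┃    router.h                         ┃   ┃  Sta
     ┃    [+] docs/                        ┃   ┃  Rol
     ┃    router.ts                        ┃   ┃  Lan
     ┃                                     ┃   ┃  Adm
     ┃                                     ┃   ┃     
     ┃                                     ┃   ┃     
     ┃                                     ┃   ┃     
     ┗━━━━━━━━━━━━━━━━━━━━━━━━━━━━━━━━━━━━━┛   ┃     
                                               ┗━━━━━
                                                     
                                                     


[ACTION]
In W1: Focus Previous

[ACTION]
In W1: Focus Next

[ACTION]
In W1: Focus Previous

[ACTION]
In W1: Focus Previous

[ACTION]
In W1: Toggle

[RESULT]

                                               ┠─────
     ┏━━━━━━━━━━━━━━━━━━━━━━━━━━━━━━━━━━━━━┓   ┃  Nam
     ┃ FileBrowser                         ┃   ┃  Pla
     ┠─────────────────────────────────────┨   ┃  Not
     ┃> [-] repo/                          ┃   ┃  Ema
     ┃    router.h                         ┃   ┃  Sta
     ┃    [+] docs/                        ┃   ┃  Rol
     ┃    router.ts                        ┃   ┃> Lan
     ┃                                     ┃   ┃  Adm
     ┃                                     ┃   ┃     
     ┃                                     ┃   ┃     
     ┃                                     ┃   ┃     
     ┗━━━━━━━━━━━━━━━━━━━━━━━━━━━━━━━━━━━━━┛   ┃     
                                               ┗━━━━━
                                                     
                                                     


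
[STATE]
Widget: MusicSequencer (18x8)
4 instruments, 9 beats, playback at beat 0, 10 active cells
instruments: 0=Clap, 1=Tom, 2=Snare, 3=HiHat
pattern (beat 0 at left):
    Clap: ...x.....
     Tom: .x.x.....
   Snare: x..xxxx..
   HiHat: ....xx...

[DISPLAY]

      ▼12345678   
  Clap···█·····   
   Tom·█·█·····   
 Snare█··████··   
 HiHat····██···   
                  
                  
                  


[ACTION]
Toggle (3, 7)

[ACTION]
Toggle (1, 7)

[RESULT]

      ▼12345678   
  Clap···█·····   
   Tom·█·█···█·   
 Snare█··████··   
 HiHat····██·█·   
                  
                  
                  


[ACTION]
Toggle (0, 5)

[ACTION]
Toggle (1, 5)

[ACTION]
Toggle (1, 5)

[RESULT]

      ▼12345678   
  Clap···█·█···   
   Tom·█·█···█·   
 Snare█··████··   
 HiHat····██·█·   
                  
                  
                  


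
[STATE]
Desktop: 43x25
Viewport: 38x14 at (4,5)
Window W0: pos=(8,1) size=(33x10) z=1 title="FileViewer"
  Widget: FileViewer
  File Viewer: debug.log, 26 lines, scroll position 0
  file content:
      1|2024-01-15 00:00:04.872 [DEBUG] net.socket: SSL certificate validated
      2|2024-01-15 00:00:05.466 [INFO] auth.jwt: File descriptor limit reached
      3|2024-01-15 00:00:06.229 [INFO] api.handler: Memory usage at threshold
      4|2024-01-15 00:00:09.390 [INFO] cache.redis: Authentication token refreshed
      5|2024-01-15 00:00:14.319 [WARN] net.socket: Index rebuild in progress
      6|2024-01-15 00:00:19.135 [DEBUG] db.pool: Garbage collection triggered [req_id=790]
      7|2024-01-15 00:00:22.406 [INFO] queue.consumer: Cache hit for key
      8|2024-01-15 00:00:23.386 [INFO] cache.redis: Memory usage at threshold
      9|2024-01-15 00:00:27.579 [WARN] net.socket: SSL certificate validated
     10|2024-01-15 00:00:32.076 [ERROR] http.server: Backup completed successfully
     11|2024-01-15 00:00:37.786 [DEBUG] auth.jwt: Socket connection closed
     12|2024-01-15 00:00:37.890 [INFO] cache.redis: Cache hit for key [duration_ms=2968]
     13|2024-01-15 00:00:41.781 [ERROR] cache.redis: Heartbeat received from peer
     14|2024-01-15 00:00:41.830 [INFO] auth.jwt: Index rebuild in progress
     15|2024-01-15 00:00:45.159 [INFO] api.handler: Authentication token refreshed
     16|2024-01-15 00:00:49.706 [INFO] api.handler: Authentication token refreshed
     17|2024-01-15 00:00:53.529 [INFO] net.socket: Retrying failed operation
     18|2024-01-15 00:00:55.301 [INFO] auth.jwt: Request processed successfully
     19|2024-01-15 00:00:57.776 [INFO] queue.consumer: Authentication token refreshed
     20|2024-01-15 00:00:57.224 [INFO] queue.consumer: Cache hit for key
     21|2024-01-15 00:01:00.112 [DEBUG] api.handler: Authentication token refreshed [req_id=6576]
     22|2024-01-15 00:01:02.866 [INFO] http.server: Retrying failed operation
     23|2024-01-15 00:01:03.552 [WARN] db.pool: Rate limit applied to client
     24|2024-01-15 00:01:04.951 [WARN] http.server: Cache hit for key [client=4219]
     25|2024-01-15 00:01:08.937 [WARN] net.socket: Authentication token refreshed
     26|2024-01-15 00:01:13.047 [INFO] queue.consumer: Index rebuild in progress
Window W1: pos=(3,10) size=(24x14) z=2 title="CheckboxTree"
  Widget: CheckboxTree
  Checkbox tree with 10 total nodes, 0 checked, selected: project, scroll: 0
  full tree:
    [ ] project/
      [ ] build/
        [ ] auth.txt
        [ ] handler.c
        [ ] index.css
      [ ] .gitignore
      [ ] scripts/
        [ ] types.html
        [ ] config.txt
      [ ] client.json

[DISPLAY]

    ┃2024-01-15 00:00:05.466 [INFO]█┃ 
    ┃2024-01-15 00:00:06.229 [INFO]░┃ 
    ┃2024-01-15 00:00:09.390 [INFO]░┃ 
    ┃2024-01-15 00:00:14.319 [WARN]░┃ 
    ┃2024-01-15 00:00:19.135 [DEBUG▼┃ 
━━━━━━━━━━━━━━━━━━━━━━┓━━━━━━━━━━━━━┛ 
 CheckboxTree         ┃               
──────────────────────┨               
>[ ] project/         ┃               
   [ ] build/         ┃               
     [ ] auth.txt     ┃               
     [ ] handler.c    ┃               
     [ ] index.css    ┃               
   [ ] .gitignore     ┃               


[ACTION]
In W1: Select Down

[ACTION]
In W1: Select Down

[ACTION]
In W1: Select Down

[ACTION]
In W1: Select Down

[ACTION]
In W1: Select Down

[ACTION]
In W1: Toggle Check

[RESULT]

    ┃2024-01-15 00:00:05.466 [INFO]█┃ 
    ┃2024-01-15 00:00:06.229 [INFO]░┃ 
    ┃2024-01-15 00:00:09.390 [INFO]░┃ 
    ┃2024-01-15 00:00:14.319 [WARN]░┃ 
    ┃2024-01-15 00:00:19.135 [DEBUG▼┃ 
━━━━━━━━━━━━━━━━━━━━━━┓━━━━━━━━━━━━━┛ 
 CheckboxTree         ┃               
──────────────────────┨               
 [-] project/         ┃               
   [ ] build/         ┃               
     [ ] auth.txt     ┃               
     [ ] handler.c    ┃               
     [ ] index.css    ┃               
>  [x] .gitignore     ┃               


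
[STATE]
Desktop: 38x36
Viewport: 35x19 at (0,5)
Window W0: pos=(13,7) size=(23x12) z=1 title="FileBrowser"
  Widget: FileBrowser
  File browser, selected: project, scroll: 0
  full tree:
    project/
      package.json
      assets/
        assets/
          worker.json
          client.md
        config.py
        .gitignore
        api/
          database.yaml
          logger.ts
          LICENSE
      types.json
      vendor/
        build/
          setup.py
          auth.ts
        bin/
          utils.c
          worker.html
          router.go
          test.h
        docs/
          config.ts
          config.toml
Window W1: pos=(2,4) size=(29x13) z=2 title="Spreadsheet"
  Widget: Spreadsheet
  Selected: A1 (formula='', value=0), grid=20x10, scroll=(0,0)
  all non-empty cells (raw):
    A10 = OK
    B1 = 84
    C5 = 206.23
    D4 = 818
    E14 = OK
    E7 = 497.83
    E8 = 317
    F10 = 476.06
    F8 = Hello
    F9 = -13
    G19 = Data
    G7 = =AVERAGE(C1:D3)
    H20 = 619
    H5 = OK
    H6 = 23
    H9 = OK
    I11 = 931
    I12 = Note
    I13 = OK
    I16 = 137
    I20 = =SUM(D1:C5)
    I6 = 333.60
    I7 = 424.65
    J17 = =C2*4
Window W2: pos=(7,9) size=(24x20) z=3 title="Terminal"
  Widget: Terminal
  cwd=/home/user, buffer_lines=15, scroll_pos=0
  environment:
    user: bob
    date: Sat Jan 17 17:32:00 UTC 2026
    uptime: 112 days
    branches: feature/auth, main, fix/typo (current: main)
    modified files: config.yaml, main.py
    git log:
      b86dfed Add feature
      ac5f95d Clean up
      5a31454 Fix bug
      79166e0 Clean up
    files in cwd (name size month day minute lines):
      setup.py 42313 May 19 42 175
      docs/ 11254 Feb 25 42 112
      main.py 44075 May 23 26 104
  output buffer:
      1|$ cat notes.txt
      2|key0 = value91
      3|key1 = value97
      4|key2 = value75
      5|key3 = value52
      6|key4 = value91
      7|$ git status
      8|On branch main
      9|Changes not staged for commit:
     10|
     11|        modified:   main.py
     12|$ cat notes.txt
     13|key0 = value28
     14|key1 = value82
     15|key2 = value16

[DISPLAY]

  ┃ Spreadsheet               ┃    
  ┠───────────────────────────┨    
  ┃A1:                        ┃━━━━
  ┃       A       B       C   ┃    
  ┃----┏━━━━━━━━━━━━━━━━━━━━━━┓────
  ┃  1 ┃ Terminal             ┃    
  ┃  2 ┠──────────────────────┨    
  ┃  3 ┃$ cat notes.txt       ┃    
  ┃  4 ┃key0 = value91        ┃    
  ┃  5 ┃key1 = value97        ┃    
  ┃  6 ┃key2 = value75        ┃    
  ┗━━━━┃key3 = value52        ┃    
       ┃key4 = value91        ┃    
       ┃$ git status          ┃━━━━
       ┃On branch main        ┃    
       ┃Changes not staged for┃    
       ┃                      ┃    
       ┃        modified:   ma┃    
       ┃$ cat notes.txt       ┃    


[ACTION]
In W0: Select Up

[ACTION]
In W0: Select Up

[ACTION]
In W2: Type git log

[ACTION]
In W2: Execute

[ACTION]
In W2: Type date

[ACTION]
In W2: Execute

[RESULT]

  ┃ Spreadsheet               ┃    
  ┠───────────────────────────┨    
  ┃A1:                        ┃━━━━
  ┃       A       B       C   ┃    
  ┃----┏━━━━━━━━━━━━━━━━━━━━━━┓────
  ┃  1 ┃ Terminal             ┃    
  ┃  2 ┠──────────────────────┨    
  ┃  3 ┃On branch main        ┃    
  ┃  4 ┃Changes not staged for┃    
  ┃  5 ┃                      ┃    
  ┃  6 ┃        modified:   ma┃    
  ┗━━━━┃$ cat notes.txt       ┃    
       ┃key0 = value28        ┃    
       ┃key1 = value82        ┃━━━━
       ┃key2 = value16        ┃    
       ┃$ git log             ┃    
       ┃b86dfed Add feature   ┃    
       ┃ac5f95d Clean up      ┃    
       ┃5a31454 Fix bug       ┃    


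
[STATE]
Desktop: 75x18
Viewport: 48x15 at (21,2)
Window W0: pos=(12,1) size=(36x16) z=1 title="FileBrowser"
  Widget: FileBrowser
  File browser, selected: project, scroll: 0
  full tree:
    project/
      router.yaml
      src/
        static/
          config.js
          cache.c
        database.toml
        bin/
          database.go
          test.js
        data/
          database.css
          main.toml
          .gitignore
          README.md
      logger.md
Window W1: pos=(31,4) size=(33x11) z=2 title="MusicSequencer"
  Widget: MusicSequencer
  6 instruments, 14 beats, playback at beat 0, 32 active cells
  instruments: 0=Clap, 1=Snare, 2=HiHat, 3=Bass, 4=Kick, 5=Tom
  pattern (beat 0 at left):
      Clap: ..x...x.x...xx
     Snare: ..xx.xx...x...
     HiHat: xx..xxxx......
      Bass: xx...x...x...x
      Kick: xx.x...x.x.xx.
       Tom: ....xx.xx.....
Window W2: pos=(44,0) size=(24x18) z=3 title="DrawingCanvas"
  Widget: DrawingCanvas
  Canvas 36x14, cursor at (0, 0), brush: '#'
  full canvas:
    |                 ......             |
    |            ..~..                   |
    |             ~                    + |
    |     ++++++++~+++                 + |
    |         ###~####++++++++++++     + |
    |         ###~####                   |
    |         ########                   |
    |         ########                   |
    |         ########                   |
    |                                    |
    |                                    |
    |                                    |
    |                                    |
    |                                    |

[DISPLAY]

wser                   ┠──────────────────────┨ 
───────────────────────┃+                .....┃ 
oject/    ┏━━━━━━━━━━━━┃            ..~..     ┃ 
er.yaml   ┃ MusicSequen┃             ~        ┃ 
src/      ┠────────────┃     ++++++++~+++     ┃ 
er.md     ┃      ▼12345┃         ###~####+++++┃ 
          ┃  Clap··█···┃         ###~####     ┃ 
          ┃ Snare··██·█┃         ########     ┃ 
          ┃ HiHat██··██┃         ########     ┃ 
          ┃  Bass██···█┃         ########     ┃ 
          ┃  Kick██·█··┃                      ┃ 
          ┃   Tom····██┃                      ┃ 
          ┗━━━━━━━━━━━━┃                      ┃ 
                       ┃                      ┃ 
━━━━━━━━━━━━━━━━━━━━━━━┃                      ┃ 


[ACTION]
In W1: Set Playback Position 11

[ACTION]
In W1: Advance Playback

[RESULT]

wser                   ┠──────────────────────┨ 
───────────────────────┃+                .....┃ 
oject/    ┏━━━━━━━━━━━━┃            ..~..     ┃ 
er.yaml   ┃ MusicSequen┃             ~        ┃ 
src/      ┠────────────┃     ++++++++~+++     ┃ 
er.md     ┃      012345┃         ###~####+++++┃ 
          ┃  Clap··█···┃         ###~####     ┃ 
          ┃ Snare··██·█┃         ########     ┃ 
          ┃ HiHat██··██┃         ########     ┃ 
          ┃  Bass██···█┃         ########     ┃ 
          ┃  Kick██·█··┃                      ┃ 
          ┃   Tom····██┃                      ┃ 
          ┗━━━━━━━━━━━━┃                      ┃ 
                       ┃                      ┃ 
━━━━━━━━━━━━━━━━━━━━━━━┃                      ┃ 


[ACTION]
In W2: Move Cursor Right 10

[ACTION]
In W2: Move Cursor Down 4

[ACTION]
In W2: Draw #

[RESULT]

wser                   ┠──────────────────────┨ 
───────────────────────┃                 .....┃ 
oject/    ┏━━━━━━━━━━━━┃            ..~..     ┃ 
er.yaml   ┃ MusicSequen┃             ~        ┃ 
src/      ┠────────────┃     ++++++++~+++     ┃ 
er.md     ┃      012345┃         ###~####+++++┃ 
          ┃  Clap··█···┃         ###~####     ┃ 
          ┃ Snare··██·█┃         ########     ┃ 
          ┃ HiHat██··██┃         ########     ┃ 
          ┃  Bass██···█┃         ########     ┃ 
          ┃  Kick██·█··┃                      ┃ 
          ┃   Tom····██┃                      ┃ 
          ┗━━━━━━━━━━━━┃                      ┃ 
                       ┃                      ┃ 
━━━━━━━━━━━━━━━━━━━━━━━┃                      ┃ 


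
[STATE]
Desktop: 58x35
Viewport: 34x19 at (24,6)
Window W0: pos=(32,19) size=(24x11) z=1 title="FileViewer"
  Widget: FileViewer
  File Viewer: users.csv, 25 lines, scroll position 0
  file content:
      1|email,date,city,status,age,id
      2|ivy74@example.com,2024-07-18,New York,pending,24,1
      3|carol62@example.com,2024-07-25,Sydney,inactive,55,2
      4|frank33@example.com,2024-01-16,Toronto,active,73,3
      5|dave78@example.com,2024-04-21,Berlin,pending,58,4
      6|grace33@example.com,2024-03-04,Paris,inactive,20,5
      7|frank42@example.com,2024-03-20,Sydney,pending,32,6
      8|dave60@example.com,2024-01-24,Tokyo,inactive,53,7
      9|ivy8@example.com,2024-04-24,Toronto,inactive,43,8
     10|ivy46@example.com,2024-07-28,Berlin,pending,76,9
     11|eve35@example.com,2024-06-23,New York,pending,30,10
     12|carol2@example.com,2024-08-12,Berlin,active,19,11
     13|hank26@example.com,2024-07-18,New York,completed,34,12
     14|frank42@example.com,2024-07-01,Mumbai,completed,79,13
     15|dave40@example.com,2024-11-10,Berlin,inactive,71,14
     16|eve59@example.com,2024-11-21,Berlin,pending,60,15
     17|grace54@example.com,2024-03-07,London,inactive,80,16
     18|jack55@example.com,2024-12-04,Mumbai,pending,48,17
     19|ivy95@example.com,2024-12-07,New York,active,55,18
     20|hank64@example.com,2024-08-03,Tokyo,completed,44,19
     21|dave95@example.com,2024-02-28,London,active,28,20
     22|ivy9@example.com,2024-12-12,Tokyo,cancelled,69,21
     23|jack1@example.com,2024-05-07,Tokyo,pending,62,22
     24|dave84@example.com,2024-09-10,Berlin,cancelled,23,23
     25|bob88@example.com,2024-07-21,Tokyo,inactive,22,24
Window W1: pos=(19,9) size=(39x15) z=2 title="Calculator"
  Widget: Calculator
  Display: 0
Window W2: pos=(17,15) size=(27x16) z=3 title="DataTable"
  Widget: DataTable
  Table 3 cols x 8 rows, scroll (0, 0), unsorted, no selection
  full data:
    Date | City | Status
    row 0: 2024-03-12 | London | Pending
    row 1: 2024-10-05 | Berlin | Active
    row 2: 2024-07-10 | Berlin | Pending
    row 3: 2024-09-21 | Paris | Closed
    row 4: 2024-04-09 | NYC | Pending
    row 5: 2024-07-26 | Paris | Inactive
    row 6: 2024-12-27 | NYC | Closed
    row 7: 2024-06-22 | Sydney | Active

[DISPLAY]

                                  
                                  
                                  
━━━━━━━━━━━━━━━━━━━━━━━━━━━━━━━━━┓
culator                          ┃
─────────────────────────────────┨
                                0┃
┬───┬───┬───┐                    ┃
│ 8 │ 9 │ ÷ │                    ┃
━━━━━━━━━━━━━━━━━━━┓             ┃
able               ┃             ┃
───────────────────┨             ┃
    │City  │Status ┃             ┃
────┼──────┼───────┃             ┃
3-12│London│Pending┃             ┃
0-05│Berlin│Active ┃             ┃
7-10│Berlin│Pending┃             ┃
9-21│Paris │Closed ┃━━━━━━━━━━━━━┛
4-09│NYC   │Pending┃mple.com,2░┃  


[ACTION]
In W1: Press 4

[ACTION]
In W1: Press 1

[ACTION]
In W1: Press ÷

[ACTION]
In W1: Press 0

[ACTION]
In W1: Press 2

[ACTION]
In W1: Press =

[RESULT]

                                  
                                  
                                  
━━━━━━━━━━━━━━━━━━━━━━━━━━━━━━━━━┓
culator                          ┃
─────────────────────────────────┨
                             20.5┃
┬───┬───┬───┐                    ┃
│ 8 │ 9 │ ÷ │                    ┃
━━━━━━━━━━━━━━━━━━━┓             ┃
able               ┃             ┃
───────────────────┨             ┃
    │City  │Status ┃             ┃
────┼──────┼───────┃             ┃
3-12│London│Pending┃             ┃
0-05│Berlin│Active ┃             ┃
7-10│Berlin│Pending┃             ┃
9-21│Paris │Closed ┃━━━━━━━━━━━━━┛
4-09│NYC   │Pending┃mple.com,2░┃  


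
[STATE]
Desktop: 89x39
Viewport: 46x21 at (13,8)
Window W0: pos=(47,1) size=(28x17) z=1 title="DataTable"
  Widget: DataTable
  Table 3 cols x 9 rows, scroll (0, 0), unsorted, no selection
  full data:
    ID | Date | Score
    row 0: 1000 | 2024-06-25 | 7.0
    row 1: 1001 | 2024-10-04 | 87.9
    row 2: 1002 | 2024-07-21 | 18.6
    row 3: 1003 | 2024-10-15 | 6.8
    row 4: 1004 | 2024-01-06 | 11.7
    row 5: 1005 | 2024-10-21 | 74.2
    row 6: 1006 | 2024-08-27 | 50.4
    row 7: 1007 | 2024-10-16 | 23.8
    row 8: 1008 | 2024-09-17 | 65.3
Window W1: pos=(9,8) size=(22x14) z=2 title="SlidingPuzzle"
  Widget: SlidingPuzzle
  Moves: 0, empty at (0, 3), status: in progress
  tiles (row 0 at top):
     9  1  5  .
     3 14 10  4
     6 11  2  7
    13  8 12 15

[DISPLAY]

━━━━━━━━━━━━━━━━━┓                ┃1002│2024-0
idingPuzzle      ┃                ┃1003│2024-1
─────────────────┨                ┃1004│2024-0
──┬────┬────┬────┃                ┃1005│2024-1
9 │  1 │  5 │    ┃                ┃1006│2024-0
──┼────┼────┼────┃                ┃1007│2024-1
3 │ 14 │ 10 │  4 ┃                ┃1008│2024-0
──┼────┼────┼────┃                ┃           
6 │ 11 │  2 │  7 ┃                ┃           
──┼────┼────┼────┃                ┗━━━━━━━━━━━
3 │  8 │ 12 │ 15 ┃                            
──┴────┴────┴────┃                            
es: 0            ┃                            
━━━━━━━━━━━━━━━━━┛                            
                                              
                                              
                                              
                                              
                                              
                                              
                                              


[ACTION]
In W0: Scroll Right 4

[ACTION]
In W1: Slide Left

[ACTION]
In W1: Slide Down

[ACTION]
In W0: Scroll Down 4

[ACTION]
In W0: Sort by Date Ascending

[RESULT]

━━━━━━━━━━━━━━━━━┓                ┃1002│2024-0
idingPuzzle      ┃                ┃1006│2024-0
─────────────────┨                ┃1008│2024-0
──┬────┬────┬────┃                ┃1001│2024-1
9 │  1 │  5 │    ┃                ┃1003│2024-1
──┼────┼────┼────┃                ┃1007│2024-1
3 │ 14 │ 10 │  4 ┃                ┃1005│2024-1
──┼────┼────┼────┃                ┃           
6 │ 11 │  2 │  7 ┃                ┃           
──┼────┼────┼────┃                ┗━━━━━━━━━━━
3 │  8 │ 12 │ 15 ┃                            
──┴────┴────┴────┃                            
es: 0            ┃                            
━━━━━━━━━━━━━━━━━┛                            
                                              
                                              
                                              
                                              
                                              
                                              
                                              


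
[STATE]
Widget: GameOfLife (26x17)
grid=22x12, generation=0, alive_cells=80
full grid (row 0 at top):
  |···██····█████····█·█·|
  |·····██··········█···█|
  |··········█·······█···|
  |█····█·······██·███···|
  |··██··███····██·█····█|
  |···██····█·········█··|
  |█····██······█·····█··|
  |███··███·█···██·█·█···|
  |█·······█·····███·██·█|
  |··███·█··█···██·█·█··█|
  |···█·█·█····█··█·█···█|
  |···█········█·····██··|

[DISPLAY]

Gen: 0                    
···██····█████····█·█·    
·····██··········█···█    
··········█·······█···    
█····█·······██·███···    
··██··███····██·█····█    
···██····█·········█··    
█····██······█·····█··    
███··███·█···██·█·█···    
█·······█·····███·██·█    
··███·█··█···██·█·█··█    
···█·█·█····█··█·█···█    
···█········█·····██··    
                          
                          
                          
                          


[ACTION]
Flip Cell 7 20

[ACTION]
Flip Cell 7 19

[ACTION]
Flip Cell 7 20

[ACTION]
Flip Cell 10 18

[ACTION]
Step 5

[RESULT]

Gen: 5                    
·············███······    
·············███······    
····███·█·····█·······    
··██·██████····█······    
··██·█······████···███    
··███·█·██·██·█······█    
··█·██████·█·█·█···██·    
··█·█████···██·██·····    
··█·█···██···█·█······    
········██············    
······················    
······················    
                          
                          
                          
                          


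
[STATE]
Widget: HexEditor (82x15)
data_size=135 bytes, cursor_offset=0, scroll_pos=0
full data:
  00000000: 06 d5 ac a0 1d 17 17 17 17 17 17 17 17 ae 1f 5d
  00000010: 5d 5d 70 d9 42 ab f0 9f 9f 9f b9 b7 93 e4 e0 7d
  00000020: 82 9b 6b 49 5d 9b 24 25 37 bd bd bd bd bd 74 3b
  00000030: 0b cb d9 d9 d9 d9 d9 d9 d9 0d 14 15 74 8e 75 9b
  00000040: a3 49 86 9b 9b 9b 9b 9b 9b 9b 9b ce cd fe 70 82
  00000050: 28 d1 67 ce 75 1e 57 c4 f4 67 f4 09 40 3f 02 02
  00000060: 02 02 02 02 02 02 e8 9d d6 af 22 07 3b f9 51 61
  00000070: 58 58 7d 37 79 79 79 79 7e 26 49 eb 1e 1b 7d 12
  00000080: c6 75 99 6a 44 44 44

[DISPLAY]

00000000  06 d5 ac a0 1d 17 17 17  17 17 17 17 17 ae 1f 5d  |...............]|    
00000010  5d 5d 70 d9 42 ab f0 9f  9f 9f b9 b7 93 e4 e0 7d  |]]p.B..........}|    
00000020  82 9b 6b 49 5d 9b 24 25  37 bd bd bd bd bd 74 3b  |..kI].$%7.....t;|    
00000030  0b cb d9 d9 d9 d9 d9 d9  d9 0d 14 15 74 8e 75 9b  |............t.u.|    
00000040  a3 49 86 9b 9b 9b 9b 9b  9b 9b 9b ce cd fe 70 82  |.I............p.|    
00000050  28 d1 67 ce 75 1e 57 c4  f4 67 f4 09 40 3f 02 02  |(.g.u.W..g..@?..|    
00000060  02 02 02 02 02 02 e8 9d  d6 af 22 07 3b f9 51 61  |..........".;.Qa|    
00000070  58 58 7d 37 79 79 79 79  7e 26 49 eb 1e 1b 7d 12  |XX}7yyyy~&I...}.|    
00000080  c6 75 99 6a 44 44 44                              |.u.jDDD         |    
                                                                                  
                                                                                  
                                                                                  
                                                                                  
                                                                                  
                                                                                  


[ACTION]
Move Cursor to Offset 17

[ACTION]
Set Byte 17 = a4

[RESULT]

00000000  06 d5 ac a0 1d 17 17 17  17 17 17 17 17 ae 1f 5d  |...............]|    
00000010  5d A4 70 d9 42 ab f0 9f  9f 9f b9 b7 93 e4 e0 7d  |].p.B..........}|    
00000020  82 9b 6b 49 5d 9b 24 25  37 bd bd bd bd bd 74 3b  |..kI].$%7.....t;|    
00000030  0b cb d9 d9 d9 d9 d9 d9  d9 0d 14 15 74 8e 75 9b  |............t.u.|    
00000040  a3 49 86 9b 9b 9b 9b 9b  9b 9b 9b ce cd fe 70 82  |.I............p.|    
00000050  28 d1 67 ce 75 1e 57 c4  f4 67 f4 09 40 3f 02 02  |(.g.u.W..g..@?..|    
00000060  02 02 02 02 02 02 e8 9d  d6 af 22 07 3b f9 51 61  |..........".;.Qa|    
00000070  58 58 7d 37 79 79 79 79  7e 26 49 eb 1e 1b 7d 12  |XX}7yyyy~&I...}.|    
00000080  c6 75 99 6a 44 44 44                              |.u.jDDD         |    
                                                                                  
                                                                                  
                                                                                  
                                                                                  
                                                                                  
                                                                                  
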